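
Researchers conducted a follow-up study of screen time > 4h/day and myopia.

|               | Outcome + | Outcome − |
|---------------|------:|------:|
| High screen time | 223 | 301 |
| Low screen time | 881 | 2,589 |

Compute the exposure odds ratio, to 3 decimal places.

Cells: a = 223, b = 301, c = 881, d = 2589.
OR = (a·d)/(b·c) = (223 × 2589) / (301 × 881) = 577347 / 265181 = 2.17718
The odds of myopia are about 2.18 times as high in the high screen time group.

2.177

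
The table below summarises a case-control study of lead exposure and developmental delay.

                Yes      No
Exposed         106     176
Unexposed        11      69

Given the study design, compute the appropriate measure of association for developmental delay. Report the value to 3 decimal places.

3.778

Cells: a = 106, b = 176, c = 11, d = 69.
This is a case-control study: participants were sampled on outcome status, so risks in the source population cannot be estimated directly — relative risk is not valid here. The odds ratio is the appropriate measure.
OR = (a·d)/(b·c) = (106 × 69) / (176 × 11) = 7314 / 1936 = 3.77789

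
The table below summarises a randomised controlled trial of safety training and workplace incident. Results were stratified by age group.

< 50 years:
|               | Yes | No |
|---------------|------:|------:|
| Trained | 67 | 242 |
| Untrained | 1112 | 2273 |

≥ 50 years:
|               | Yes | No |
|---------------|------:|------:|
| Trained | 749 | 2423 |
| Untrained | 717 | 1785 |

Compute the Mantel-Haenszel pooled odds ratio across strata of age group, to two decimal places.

OR_MH = Σ(aᵢdᵢ/nᵢ) / Σ(bᵢcᵢ/nᵢ), where nᵢ is the stratum total.
Stratum 1 (< 50 years): n = 3694; a·d/n = 67·2273/3694 = 41.2266; b·c/n = 242·1112/3694 = 72.8489
Stratum 2 (≥ 50 years): n = 5674; a·d/n = 749·1785/5674 = 235.6301; b·c/n = 2423·717/5674 = 306.1845
OR_MH = (41.2266 + 235.6301) / (72.8489 + 306.1845) = 276.8567 / 379.0335 = 0.73043

0.73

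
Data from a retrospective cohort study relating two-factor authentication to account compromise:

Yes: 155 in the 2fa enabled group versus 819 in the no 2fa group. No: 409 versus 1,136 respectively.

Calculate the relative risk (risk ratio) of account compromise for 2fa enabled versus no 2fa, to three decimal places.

From the description: a = 155, b = 409, c = 819, d = 1136.
Risk in exposed = 155/564 = 0.27482; risk in unexposed = 819/1955 = 0.41893.
RR = 0.27482 / 0.41893 = 0.65602
The risk is 34% lower among the exposed than among the unexposed.

0.656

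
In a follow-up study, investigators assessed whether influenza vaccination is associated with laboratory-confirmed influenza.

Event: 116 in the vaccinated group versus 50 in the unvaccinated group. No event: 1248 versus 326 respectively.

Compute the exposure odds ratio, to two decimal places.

From the description: a = 116, b = 1248, c = 50, d = 326.
OR = (a·d)/(b·c) = (116 × 326) / (1248 × 50) = 37816 / 62400 = 0.60603
Exposure is associated with lower odds of laboratory-confirmed influenza (OR = 0.61 < 1).

0.61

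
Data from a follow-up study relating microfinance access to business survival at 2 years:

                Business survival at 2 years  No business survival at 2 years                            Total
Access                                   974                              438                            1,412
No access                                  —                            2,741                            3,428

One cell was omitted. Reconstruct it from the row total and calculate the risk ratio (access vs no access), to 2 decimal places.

The missing cell is in the unexposed row: 3428 − 2741 = 687.
So a = 974, b = 438, c = 687, d = 2741.
RR = [a/(a+b)] / [c/(c+d)] = (974/1412) / (687/3428) = 0.68980/0.20041 = 3.44198

3.44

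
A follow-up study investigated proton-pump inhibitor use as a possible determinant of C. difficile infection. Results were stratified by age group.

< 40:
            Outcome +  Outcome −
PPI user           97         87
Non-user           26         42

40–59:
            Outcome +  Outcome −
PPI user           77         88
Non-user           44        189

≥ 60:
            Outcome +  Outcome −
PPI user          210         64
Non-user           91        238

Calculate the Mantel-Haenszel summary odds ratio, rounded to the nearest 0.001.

OR_MH = Σ(aᵢdᵢ/nᵢ) / Σ(bᵢcᵢ/nᵢ), where nᵢ is the stratum total.
Stratum 1 (< 40): n = 252; a·d/n = 97·42/252 = 16.1667; b·c/n = 87·26/252 = 8.9762
Stratum 2 (40–59): n = 398; a·d/n = 77·189/398 = 36.5653; b·c/n = 88·44/398 = 9.7286
Stratum 3 (≥ 60): n = 603; a·d/n = 210·238/603 = 82.8856; b·c/n = 64·91/603 = 9.6584
OR_MH = (16.1667 + 36.5653 + 82.8856) / (8.9762 + 9.7286 + 9.6584) = 135.6176 / 28.3632 = 4.78146

4.781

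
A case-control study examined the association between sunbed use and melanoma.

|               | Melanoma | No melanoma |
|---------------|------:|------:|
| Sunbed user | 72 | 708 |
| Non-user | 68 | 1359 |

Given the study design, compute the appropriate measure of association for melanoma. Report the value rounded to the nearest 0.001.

2.032

Cells: a = 72, b = 708, c = 68, d = 1359.
This is a case-control study: participants were sampled on outcome status, so risks in the source population cannot be estimated directly — relative risk is not valid here. The odds ratio is the appropriate measure.
OR = (a·d)/(b·c) = (72 × 1359) / (708 × 68) = 97848 / 48144 = 2.03240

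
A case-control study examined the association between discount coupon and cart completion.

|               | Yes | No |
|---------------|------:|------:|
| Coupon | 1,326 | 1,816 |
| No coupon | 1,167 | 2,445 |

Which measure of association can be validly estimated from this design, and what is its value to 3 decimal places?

1.530

Cells: a = 1326, b = 1816, c = 1167, d = 2445.
This is a case-control study: participants were sampled on outcome status, so risks in the source population cannot be estimated directly — relative risk is not valid here. The odds ratio is the appropriate measure.
OR = (a·d)/(b·c) = (1326 × 2445) / (1816 × 1167) = 3242070 / 2119272 = 1.52980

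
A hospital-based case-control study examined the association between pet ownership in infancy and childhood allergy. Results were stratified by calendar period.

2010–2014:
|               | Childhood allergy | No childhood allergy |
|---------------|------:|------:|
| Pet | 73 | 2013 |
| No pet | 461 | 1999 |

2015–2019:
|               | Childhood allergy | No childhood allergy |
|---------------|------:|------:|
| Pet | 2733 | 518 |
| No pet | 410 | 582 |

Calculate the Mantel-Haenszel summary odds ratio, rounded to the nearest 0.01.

OR_MH = Σ(aᵢdᵢ/nᵢ) / Σ(bᵢcᵢ/nᵢ), where nᵢ is the stratum total.
Stratum 1 (2010–2014): n = 4546; a·d/n = 73·1999/4546 = 32.1001; b·c/n = 2013·461/4546 = 204.1340
Stratum 2 (2015–2019): n = 4243; a·d/n = 2733·582/4243 = 374.8777; b·c/n = 518·410/4243 = 50.0542
OR_MH = (32.1001 + 374.8777) / (204.1340 + 50.0542) = 406.9778 / 254.1882 = 1.60109

1.60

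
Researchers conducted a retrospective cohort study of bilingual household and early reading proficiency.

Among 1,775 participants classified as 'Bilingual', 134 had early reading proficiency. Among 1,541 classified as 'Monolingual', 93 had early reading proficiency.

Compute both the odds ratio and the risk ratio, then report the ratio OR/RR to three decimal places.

From the description: a = 134, b = 1641, c = 93, d = 1448.
OR = (134·1448)/(1641·93) = 194032/152613 = 1.27140
Risk in exposed = 134/1775 = 0.07549; risk in unexposed = 93/1541 = 0.06035; RR = 1.25091
OR/RR = 1.27140 / 1.25091 = 1.01638
The outcome is rare in both groups, so OR ≈ RR (ratio near 1).

1.016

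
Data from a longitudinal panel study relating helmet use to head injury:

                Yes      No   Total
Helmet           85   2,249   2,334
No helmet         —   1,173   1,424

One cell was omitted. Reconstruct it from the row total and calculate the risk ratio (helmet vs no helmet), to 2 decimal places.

The missing cell is in the unexposed row: 1424 − 1173 = 251.
So a = 85, b = 2249, c = 251, d = 1173.
RR = [a/(a+b)] / [c/(c+d)] = (85/2334) / (251/1424) = 0.03642/0.17626 = 0.20661

0.21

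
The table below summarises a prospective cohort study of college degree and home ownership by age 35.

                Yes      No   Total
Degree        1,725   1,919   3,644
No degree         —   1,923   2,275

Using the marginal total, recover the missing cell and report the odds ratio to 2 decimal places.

The missing cell is in the unexposed row: 2275 − 1923 = 352.
So a = 1725, b = 1919, c = 352, d = 1923.
OR = (a·d)/(b·c) = (1725 × 1923) / (1919 × 352) = 3317175 / 675488 = 4.91078

4.91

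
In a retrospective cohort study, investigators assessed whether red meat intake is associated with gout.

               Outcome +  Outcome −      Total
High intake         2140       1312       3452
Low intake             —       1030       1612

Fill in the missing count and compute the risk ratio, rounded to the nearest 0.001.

The missing cell is in the unexposed row: 1612 − 1030 = 582.
So a = 2140, b = 1312, c = 582, d = 1030.
RR = [a/(a+b)] / [c/(c+d)] = (2140/3452) / (582/1612) = 0.61993/0.36104 = 1.71706

1.717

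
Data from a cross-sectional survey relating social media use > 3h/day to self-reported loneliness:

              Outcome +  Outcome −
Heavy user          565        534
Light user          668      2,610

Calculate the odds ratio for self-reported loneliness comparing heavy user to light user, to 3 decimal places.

Cells: a = 565, b = 534, c = 668, d = 2610.
OR = (a·d)/(b·c) = (565 × 2610) / (534 × 668) = 1474650 / 356712 = 4.13401
The odds of self-reported loneliness are about 4.13 times as high in the heavy user group.

4.134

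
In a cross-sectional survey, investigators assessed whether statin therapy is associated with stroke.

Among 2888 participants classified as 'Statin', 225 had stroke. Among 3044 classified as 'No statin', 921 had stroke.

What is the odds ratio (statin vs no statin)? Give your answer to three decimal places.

From the description: a = 225, b = 2663, c = 921, d = 2123.
OR = (a·d)/(b·c) = (225 × 2123) / (2663 × 921) = 477675 / 2452623 = 0.19476
Exposure is associated with lower odds of stroke (OR = 0.19 < 1).

0.195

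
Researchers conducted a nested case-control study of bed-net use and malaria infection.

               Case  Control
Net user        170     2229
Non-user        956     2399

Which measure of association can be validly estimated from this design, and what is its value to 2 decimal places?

0.19

Cells: a = 170, b = 2229, c = 956, d = 2399.
This is a nested case-control study: participants were sampled on outcome status, so risks in the source population cannot be estimated directly — relative risk is not valid here. The odds ratio is the appropriate measure.
OR = (a·d)/(b·c) = (170 × 2399) / (2229 × 956) = 407830 / 2130924 = 0.19139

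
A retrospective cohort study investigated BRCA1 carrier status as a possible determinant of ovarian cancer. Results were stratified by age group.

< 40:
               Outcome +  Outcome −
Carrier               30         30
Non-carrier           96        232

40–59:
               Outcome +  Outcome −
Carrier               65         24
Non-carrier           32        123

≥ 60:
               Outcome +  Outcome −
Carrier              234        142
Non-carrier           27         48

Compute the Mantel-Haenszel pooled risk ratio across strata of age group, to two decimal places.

RR_MH = Σ(aᵢ·n₀ᵢ/nᵢ) / Σ(cᵢ·n₁ᵢ/nᵢ), with n₁ᵢ = aᵢ+bᵢ (exposed), n₀ᵢ = cᵢ+dᵢ (unexposed), nᵢ = n₁ᵢ+n₀ᵢ.
Stratum 1 (< 40): n₁ = 60, n₀ = 328, n = 388; a·n₀/n = 30·328/388 = 25.3608; c·n₁/n = 96·60/388 = 14.8454
Stratum 2 (40–59): n₁ = 89, n₀ = 155, n = 244; a·n₀/n = 65·155/244 = 41.2910; c·n₁/n = 32·89/244 = 11.6721
Stratum 3 (≥ 60): n₁ = 376, n₀ = 75, n = 451; a·n₀/n = 234·75/451 = 38.9135; c·n₁/n = 27·376/451 = 22.5100
RR_MH = (25.3608 + 41.2910 + 38.9135) / (14.8454 + 11.6721 + 22.5100) = 105.5653 / 49.0275 = 2.15319

2.15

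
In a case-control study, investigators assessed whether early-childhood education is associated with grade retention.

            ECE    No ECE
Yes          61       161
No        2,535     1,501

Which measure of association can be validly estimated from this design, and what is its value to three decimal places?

0.224

Reading the table with exposure as columns: a = 61 (ECE, case), b = 2535 (ECE, non-case), c = 161 (No ECE, case), d = 1501.
This is a case-control study: participants were sampled on outcome status, so risks in the source population cannot be estimated directly — relative risk is not valid here. The odds ratio is the appropriate measure.
OR = (a·d)/(b·c) = (61 × 1501) / (2535 × 161) = 91561 / 408135 = 0.22434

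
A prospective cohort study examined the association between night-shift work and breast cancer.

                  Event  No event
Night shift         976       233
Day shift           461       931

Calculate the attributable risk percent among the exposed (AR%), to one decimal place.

Cells: a = 976, b = 233, c = 461, d = 931.
Risk in exposed = 976/1209 = 0.80728; risk in unexposed = 461/1392 = 0.33118.
RR = 0.80728/0.33118 = 2.43760
AR% = (RR − 1)/RR × 100 = (2.43760 − 1)/2.43760 × 100 = 58.9760%

59.0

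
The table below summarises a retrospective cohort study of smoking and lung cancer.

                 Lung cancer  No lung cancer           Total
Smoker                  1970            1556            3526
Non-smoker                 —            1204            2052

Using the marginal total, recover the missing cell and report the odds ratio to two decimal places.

The missing cell is in the unexposed row: 2052 − 1204 = 848.
So a = 1970, b = 1556, c = 848, d = 1204.
OR = (a·d)/(b·c) = (1970 × 1204) / (1556 × 848) = 2371880 / 1319488 = 1.79758

1.80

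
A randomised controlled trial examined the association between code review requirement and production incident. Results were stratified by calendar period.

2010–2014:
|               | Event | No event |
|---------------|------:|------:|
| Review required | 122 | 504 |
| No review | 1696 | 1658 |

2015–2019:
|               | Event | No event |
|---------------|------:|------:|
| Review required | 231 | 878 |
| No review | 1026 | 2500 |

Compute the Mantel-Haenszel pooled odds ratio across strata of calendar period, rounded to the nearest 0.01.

0.43

OR_MH = Σ(aᵢdᵢ/nᵢ) / Σ(bᵢcᵢ/nᵢ), where nᵢ is the stratum total.
Stratum 1 (2010–2014): n = 3980; a·d/n = 122·1658/3980 = 50.8231; b·c/n = 504·1696/3980 = 214.7698
Stratum 2 (2015–2019): n = 4635; a·d/n = 231·2500/4635 = 124.5955; b·c/n = 878·1026/4635 = 194.3534
OR_MH = (50.8231 + 124.5955) / (214.7698 + 194.3534) = 175.4186 / 409.1232 = 0.42877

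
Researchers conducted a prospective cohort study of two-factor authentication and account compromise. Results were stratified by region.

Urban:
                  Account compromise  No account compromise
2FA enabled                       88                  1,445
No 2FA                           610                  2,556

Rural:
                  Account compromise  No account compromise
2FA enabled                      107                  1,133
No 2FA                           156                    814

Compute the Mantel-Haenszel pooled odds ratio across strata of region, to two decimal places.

OR_MH = Σ(aᵢdᵢ/nᵢ) / Σ(bᵢcᵢ/nᵢ), where nᵢ is the stratum total.
Stratum 1 (Urban): n = 4699; a·d/n = 88·2556/4699 = 47.8672; b·c/n = 1445·610/4699 = 187.5825
Stratum 2 (Rural): n = 2210; a·d/n = 107·814/2210 = 39.4109; b·c/n = 1133·156/2210 = 79.9765
OR_MH = (47.8672 + 39.4109) / (187.5825 + 79.9765) = 87.2781 / 267.5589 = 0.32620

0.33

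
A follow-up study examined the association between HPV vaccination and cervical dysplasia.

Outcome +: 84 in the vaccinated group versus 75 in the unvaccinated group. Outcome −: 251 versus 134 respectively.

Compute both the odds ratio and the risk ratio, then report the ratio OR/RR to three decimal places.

From the description: a = 84, b = 251, c = 75, d = 134.
OR = (84·134)/(251·75) = 11256/18825 = 0.59793
Risk in exposed = 84/335 = 0.25075; risk in unexposed = 75/209 = 0.35885; RR = 0.69875
OR/RR = 0.59793 / 0.69875 = 0.85572
The outcome is not rare, so the OR lies further from 1 than the RR.

0.856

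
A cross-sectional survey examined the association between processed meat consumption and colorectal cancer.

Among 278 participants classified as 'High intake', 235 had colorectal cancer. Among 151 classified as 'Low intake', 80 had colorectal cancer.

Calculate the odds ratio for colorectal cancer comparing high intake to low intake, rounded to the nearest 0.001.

From the description: a = 235, b = 43, c = 80, d = 71.
OR = (a·d)/(b·c) = (235 × 71) / (43 × 80) = 16685 / 3440 = 4.85029
The odds of colorectal cancer are about 4.85 times as high in the high intake group.

4.850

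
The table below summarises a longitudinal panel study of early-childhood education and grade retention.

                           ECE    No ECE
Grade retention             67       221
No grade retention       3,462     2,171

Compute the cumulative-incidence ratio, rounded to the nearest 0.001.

Reading the table with exposure as columns: a = 67 (ECE, case), b = 3462 (ECE, non-case), c = 221 (No ECE, case), d = 2171.
Risk in exposed = 67/3529 = 0.01899; risk in unexposed = 221/2392 = 0.09239.
RR = 0.01899 / 0.09239 = 0.20549
The risk is 79% lower among the exposed than among the unexposed.

0.205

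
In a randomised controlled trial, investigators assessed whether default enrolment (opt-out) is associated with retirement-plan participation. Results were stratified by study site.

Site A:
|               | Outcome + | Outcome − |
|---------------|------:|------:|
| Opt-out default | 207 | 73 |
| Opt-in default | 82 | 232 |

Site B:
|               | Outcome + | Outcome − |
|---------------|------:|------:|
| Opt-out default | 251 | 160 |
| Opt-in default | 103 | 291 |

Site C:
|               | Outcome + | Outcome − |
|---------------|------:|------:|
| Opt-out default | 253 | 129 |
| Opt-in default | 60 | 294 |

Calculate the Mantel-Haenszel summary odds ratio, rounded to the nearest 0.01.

OR_MH = Σ(aᵢdᵢ/nᵢ) / Σ(bᵢcᵢ/nᵢ), where nᵢ is the stratum total.
Stratum 1 (Site A): n = 594; a·d/n = 207·232/594 = 80.8485; b·c/n = 73·82/594 = 10.0774
Stratum 2 (Site B): n = 805; a·d/n = 251·291/805 = 90.7342; b·c/n = 160·103/805 = 20.4720
Stratum 3 (Site C): n = 736; a·d/n = 253·294/736 = 101.0625; b·c/n = 129·60/736 = 10.5163
OR_MH = (80.8485 + 90.7342 + 101.0625) / (10.0774 + 20.4720 + 10.5163) = 272.6451 / 41.0658 = 6.63923

6.64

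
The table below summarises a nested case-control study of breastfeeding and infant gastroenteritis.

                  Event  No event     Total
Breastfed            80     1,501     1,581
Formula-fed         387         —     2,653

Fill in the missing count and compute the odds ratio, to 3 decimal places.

0.312

The missing cell is in the unexposed row: 2653 − 387 = 2266.
So a = 80, b = 1501, c = 387, d = 2266.
OR = (a·d)/(b·c) = (80 × 2266) / (1501 × 387) = 181280 / 580887 = 0.31207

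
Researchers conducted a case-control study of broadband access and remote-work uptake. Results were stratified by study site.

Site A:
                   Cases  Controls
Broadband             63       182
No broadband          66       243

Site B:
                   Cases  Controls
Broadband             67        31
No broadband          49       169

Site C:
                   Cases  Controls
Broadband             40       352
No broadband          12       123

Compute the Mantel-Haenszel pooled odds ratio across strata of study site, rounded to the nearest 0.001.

2.110

OR_MH = Σ(aᵢdᵢ/nᵢ) / Σ(bᵢcᵢ/nᵢ), where nᵢ is the stratum total.
Stratum 1 (Site A): n = 554; a·d/n = 63·243/554 = 27.6336; b·c/n = 182·66/554 = 21.6823
Stratum 2 (Site B): n = 316; a·d/n = 67·169/316 = 35.8323; b·c/n = 31·49/316 = 4.8070
Stratum 3 (Site C): n = 527; a·d/n = 40·123/527 = 9.3359; b·c/n = 352·12/527 = 8.0152
OR_MH = (27.6336 + 35.8323 + 9.3359) / (21.6823 + 4.8070 + 8.0152) = 72.8017 / 34.5045 = 2.10992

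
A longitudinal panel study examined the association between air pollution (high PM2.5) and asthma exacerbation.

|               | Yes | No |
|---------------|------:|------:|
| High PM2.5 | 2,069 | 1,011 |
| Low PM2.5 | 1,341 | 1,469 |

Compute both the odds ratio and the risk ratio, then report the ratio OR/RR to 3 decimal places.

1.593

Cells: a = 2069, b = 1011, c = 1341, d = 1469.
OR = (2069·1469)/(1011·1341) = 3039361/1355751 = 2.24183
Risk in exposed = 2069/3080 = 0.67175; risk in unexposed = 1341/2810 = 0.47722; RR = 1.40763
OR/RR = 2.24183 / 1.40763 = 1.59263
The outcome is not rare, so the OR lies further from 1 than the RR.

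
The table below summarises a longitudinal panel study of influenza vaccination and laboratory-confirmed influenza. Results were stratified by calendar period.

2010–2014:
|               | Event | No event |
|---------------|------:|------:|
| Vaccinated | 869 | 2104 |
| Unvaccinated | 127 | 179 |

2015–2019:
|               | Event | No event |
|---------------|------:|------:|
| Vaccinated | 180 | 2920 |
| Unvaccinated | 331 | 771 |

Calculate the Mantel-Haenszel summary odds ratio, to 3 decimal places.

OR_MH = Σ(aᵢdᵢ/nᵢ) / Σ(bᵢcᵢ/nᵢ), where nᵢ is the stratum total.
Stratum 1 (2010–2014): n = 3279; a·d/n = 869·179/3279 = 47.4385; b·c/n = 2104·127/3279 = 81.4907
Stratum 2 (2015–2019): n = 4202; a·d/n = 180·771/4202 = 33.0271; b·c/n = 2920·331/4202 = 230.0143
OR_MH = (47.4385 + 33.0271) / (81.4907 + 230.0143) = 80.4657 / 311.5050 = 0.25831

0.258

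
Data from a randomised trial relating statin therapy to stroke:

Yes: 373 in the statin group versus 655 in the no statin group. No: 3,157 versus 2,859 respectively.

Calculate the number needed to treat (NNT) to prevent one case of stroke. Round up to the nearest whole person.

Risk in treated group = 373/3530 = 0.10567; risk in control = 655/3514 = 0.18640.
Absolute risk reduction = 0.18640 − 0.10567 = 0.08073
NNT = 1 / ARR = 1 / 0.08073 = 12.387 → round up → 13

13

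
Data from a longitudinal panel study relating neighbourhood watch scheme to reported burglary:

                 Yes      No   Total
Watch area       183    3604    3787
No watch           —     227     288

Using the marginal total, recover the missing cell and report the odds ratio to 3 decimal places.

0.189

The missing cell is in the unexposed row: 288 − 227 = 61.
So a = 183, b = 3604, c = 61, d = 227.
OR = (a·d)/(b·c) = (183 × 227) / (3604 × 61) = 41541 / 219844 = 0.18896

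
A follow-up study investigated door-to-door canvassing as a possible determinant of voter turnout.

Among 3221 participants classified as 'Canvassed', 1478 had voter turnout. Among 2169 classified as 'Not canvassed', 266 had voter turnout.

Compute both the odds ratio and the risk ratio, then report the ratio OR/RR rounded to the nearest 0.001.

1.621

From the description: a = 1478, b = 1743, c = 266, d = 1903.
OR = (1478·1903)/(1743·266) = 2812634/463638 = 6.06644
Risk in exposed = 1478/3221 = 0.45886; risk in unexposed = 266/2169 = 0.12264; RR = 3.74164
OR/RR = 6.06644 / 3.74164 = 1.62133
The outcome is not rare, so the OR lies further from 1 than the RR.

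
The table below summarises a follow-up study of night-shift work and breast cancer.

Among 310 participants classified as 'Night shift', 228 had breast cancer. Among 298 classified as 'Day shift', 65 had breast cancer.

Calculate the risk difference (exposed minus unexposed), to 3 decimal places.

0.517

From the description: a = 228, b = 82, c = 65, d = 233.
Risk in exposed = 228/310 = 0.735484; risk in unexposed = 65/298 = 0.218121.
Risk difference = 0.735484 − 0.218121 = 0.517363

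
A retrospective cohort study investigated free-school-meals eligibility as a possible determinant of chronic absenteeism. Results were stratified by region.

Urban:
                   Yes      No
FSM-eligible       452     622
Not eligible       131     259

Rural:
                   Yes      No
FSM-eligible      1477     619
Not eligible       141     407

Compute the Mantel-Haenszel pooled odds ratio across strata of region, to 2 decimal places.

3.47

OR_MH = Σ(aᵢdᵢ/nᵢ) / Σ(bᵢcᵢ/nᵢ), where nᵢ is the stratum total.
Stratum 1 (Urban): n = 1464; a·d/n = 452·259/1464 = 79.9645; b·c/n = 622·131/1464 = 55.6571
Stratum 2 (Rural): n = 2644; a·d/n = 1477·407/2644 = 227.3597; b·c/n = 619·141/2644 = 33.0102
OR_MH = (79.9645 + 227.3597) / (55.6571 + 33.0102) = 307.3242 / 88.6673 = 3.46604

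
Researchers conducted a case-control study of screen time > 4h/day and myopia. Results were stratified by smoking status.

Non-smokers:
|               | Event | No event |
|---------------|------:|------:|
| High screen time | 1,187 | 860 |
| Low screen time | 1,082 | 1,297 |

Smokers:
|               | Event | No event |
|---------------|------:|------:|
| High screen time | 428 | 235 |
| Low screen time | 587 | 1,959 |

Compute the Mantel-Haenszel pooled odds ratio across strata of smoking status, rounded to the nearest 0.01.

2.41

OR_MH = Σ(aᵢdᵢ/nᵢ) / Σ(bᵢcᵢ/nᵢ), where nᵢ is the stratum total.
Stratum 1 (Non-smokers): n = 4426; a·d/n = 1187·1297/4426 = 347.8398; b·c/n = 860·1082/4426 = 210.2395
Stratum 2 (Smokers): n = 3209; a·d/n = 428·1959/3209 = 261.2814; b·c/n = 235·587/3209 = 42.9869
OR_MH = (347.8398 + 261.2814) / (210.2395 + 42.9869) = 609.1212 / 253.2264 = 2.40544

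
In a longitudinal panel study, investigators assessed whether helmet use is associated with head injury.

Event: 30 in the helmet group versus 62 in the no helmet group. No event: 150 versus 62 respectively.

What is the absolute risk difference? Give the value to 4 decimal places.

From the description: a = 30, b = 150, c = 62, d = 62.
Risk in exposed = 30/180 = 0.166667; risk in unexposed = 62/124 = 0.500000.
Risk difference = 0.166667 − 0.500000 = -0.333333

-0.3333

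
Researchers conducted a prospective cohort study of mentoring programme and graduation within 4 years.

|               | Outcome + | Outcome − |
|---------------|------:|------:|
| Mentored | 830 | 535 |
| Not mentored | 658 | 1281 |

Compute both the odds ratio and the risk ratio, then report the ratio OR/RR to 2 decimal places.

Cells: a = 830, b = 535, c = 658, d = 1281.
OR = (830·1281)/(535·658) = 1063230/352030 = 3.02028
Risk in exposed = 830/1365 = 0.60806; risk in unexposed = 658/1939 = 0.33935; RR = 1.79183
OR/RR = 3.02028 / 1.79183 = 1.68558
The outcome is not rare, so the OR lies further from 1 than the RR.

1.69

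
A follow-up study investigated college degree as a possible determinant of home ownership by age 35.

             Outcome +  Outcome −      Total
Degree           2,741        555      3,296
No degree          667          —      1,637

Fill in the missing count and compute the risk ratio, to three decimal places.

2.041

The missing cell is in the unexposed row: 1637 − 667 = 970.
So a = 2741, b = 555, c = 667, d = 970.
RR = [a/(a+b)] / [c/(c+d)] = (2741/3296) / (667/1637) = 0.83161/0.40745 = 2.04101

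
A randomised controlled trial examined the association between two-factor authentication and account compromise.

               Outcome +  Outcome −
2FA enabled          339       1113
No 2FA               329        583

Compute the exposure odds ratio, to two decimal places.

Cells: a = 339, b = 1113, c = 329, d = 583.
OR = (a·d)/(b·c) = (339 × 583) / (1113 × 329) = 197637 / 366177 = 0.53973
Exposure is associated with lower odds of account compromise (OR = 0.54 < 1).

0.54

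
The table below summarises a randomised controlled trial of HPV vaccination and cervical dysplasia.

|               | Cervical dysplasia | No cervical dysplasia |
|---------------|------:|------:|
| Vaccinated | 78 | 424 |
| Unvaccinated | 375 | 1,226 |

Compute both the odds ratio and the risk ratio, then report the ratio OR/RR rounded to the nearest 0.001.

0.907

Cells: a = 78, b = 424, c = 375, d = 1226.
OR = (78·1226)/(424·375) = 95628/159000 = 0.60143
Risk in exposed = 78/502 = 0.15538; risk in unexposed = 375/1601 = 0.23423; RR = 0.66336
OR/RR = 0.60143 / 0.66336 = 0.90664
The outcome is not rare, so the OR lies further from 1 than the RR.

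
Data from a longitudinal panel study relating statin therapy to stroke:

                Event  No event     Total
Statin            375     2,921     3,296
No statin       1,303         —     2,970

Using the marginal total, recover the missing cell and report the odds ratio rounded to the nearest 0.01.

The missing cell is in the unexposed row: 2970 − 1303 = 1667.
So a = 375, b = 2921, c = 1303, d = 1667.
OR = (a·d)/(b·c) = (375 × 1667) / (2921 × 1303) = 625125 / 3806063 = 0.16424

0.16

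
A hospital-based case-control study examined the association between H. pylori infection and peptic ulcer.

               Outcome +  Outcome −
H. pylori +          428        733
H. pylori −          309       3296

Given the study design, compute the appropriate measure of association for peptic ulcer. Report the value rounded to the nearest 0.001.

6.228

Cells: a = 428, b = 733, c = 309, d = 3296.
This is a hospital-based case-control study: participants were sampled on outcome status, so risks in the source population cannot be estimated directly — relative risk is not valid here. The odds ratio is the appropriate measure.
OR = (a·d)/(b·c) = (428 × 3296) / (733 × 309) = 1410688 / 226497 = 6.22829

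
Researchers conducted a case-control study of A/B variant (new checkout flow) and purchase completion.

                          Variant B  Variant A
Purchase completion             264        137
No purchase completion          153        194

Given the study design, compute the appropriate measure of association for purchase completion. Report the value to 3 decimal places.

2.443

Reading the table with exposure as columns: a = 264 (Variant B, case), b = 153 (Variant B, non-case), c = 137 (Variant A, case), d = 194.
This is a case-control study: participants were sampled on outcome status, so risks in the source population cannot be estimated directly — relative risk is not valid here. The odds ratio is the appropriate measure.
OR = (a·d)/(b·c) = (264 × 194) / (153 × 137) = 51216 / 20961 = 2.44339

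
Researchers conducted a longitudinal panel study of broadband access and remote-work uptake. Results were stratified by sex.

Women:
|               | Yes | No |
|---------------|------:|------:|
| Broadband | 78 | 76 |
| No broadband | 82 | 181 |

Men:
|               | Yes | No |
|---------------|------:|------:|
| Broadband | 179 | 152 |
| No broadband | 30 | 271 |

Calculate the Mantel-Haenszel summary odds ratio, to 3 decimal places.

OR_MH = Σ(aᵢdᵢ/nᵢ) / Σ(bᵢcᵢ/nᵢ), where nᵢ is the stratum total.
Stratum 1 (Women): n = 417; a·d/n = 78·181/417 = 33.8561; b·c/n = 76·82/417 = 14.9448
Stratum 2 (Men): n = 632; a·d/n = 179·271/632 = 76.7547; b·c/n = 152·30/632 = 7.2152
OR_MH = (33.8561 + 76.7547) / (14.9448 + 7.2152) = 110.6109 / 22.1600 = 4.99146

4.991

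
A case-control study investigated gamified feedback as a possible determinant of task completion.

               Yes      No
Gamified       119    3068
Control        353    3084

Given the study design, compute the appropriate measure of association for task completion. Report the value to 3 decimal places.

0.339

Cells: a = 119, b = 3068, c = 353, d = 3084.
This is a case-control study: participants were sampled on outcome status, so risks in the source population cannot be estimated directly — relative risk is not valid here. The odds ratio is the appropriate measure.
OR = (a·d)/(b·c) = (119 × 3084) / (3068 × 353) = 366996 / 1083004 = 0.33887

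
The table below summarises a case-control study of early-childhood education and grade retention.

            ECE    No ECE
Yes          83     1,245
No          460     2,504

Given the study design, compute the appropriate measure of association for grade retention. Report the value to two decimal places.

0.36

Reading the table with exposure as columns: a = 83 (ECE, case), b = 460 (ECE, non-case), c = 1245 (No ECE, case), d = 2504.
This is a case-control study: participants were sampled on outcome status, so risks in the source population cannot be estimated directly — relative risk is not valid here. The odds ratio is the appropriate measure.
OR = (a·d)/(b·c) = (83 × 2504) / (460 × 1245) = 207832 / 572700 = 0.36290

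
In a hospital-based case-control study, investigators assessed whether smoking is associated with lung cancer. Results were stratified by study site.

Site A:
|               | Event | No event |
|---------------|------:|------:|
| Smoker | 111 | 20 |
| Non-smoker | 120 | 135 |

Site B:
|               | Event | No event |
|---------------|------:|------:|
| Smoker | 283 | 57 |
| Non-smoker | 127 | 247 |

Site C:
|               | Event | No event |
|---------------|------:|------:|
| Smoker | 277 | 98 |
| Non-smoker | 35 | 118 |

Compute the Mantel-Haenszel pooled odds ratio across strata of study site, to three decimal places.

OR_MH = Σ(aᵢdᵢ/nᵢ) / Σ(bᵢcᵢ/nᵢ), where nᵢ is the stratum total.
Stratum 1 (Site A): n = 386; a·d/n = 111·135/386 = 38.8212; b·c/n = 20·120/386 = 6.2176
Stratum 2 (Site B): n = 714; a·d/n = 283·247/714 = 97.9006; b·c/n = 57·127/714 = 10.1387
Stratum 3 (Site C): n = 528; a·d/n = 277·118/528 = 61.9053; b·c/n = 98·35/528 = 6.4962
OR_MH = (38.8212 + 97.9006 + 61.9053) / (6.2176 + 10.1387 + 6.4962) = 198.6271 / 22.8525 = 8.69171

8.692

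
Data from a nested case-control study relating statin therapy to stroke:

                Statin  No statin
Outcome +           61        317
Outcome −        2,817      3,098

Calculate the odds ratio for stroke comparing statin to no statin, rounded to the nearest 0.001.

0.212

Reading the table with exposure as columns: a = 61 (Statin, case), b = 2817 (Statin, non-case), c = 317 (No statin, case), d = 3098.
OR = (a·d)/(b·c) = (61 × 3098) / (2817 × 317) = 188978 / 892989 = 0.21162
Exposure is associated with lower odds of stroke (OR = 0.21 < 1).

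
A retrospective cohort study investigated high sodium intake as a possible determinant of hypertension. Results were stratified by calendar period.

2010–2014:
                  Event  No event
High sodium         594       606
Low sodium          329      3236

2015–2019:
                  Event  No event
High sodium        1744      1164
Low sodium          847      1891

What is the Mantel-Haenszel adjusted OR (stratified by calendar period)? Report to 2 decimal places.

OR_MH = Σ(aᵢdᵢ/nᵢ) / Σ(bᵢcᵢ/nᵢ), where nᵢ is the stratum total.
Stratum 1 (2010–2014): n = 4765; a·d/n = 594·3236/4765 = 403.3964; b·c/n = 606·329/4765 = 41.8413
Stratum 2 (2015–2019): n = 5646; a·d/n = 1744·1891/5646 = 584.1134; b·c/n = 1164·847/5646 = 174.6206
OR_MH = (403.3964 + 584.1134) / (41.8413 + 174.6206) = 987.5098 / 216.4620 = 4.56205

4.56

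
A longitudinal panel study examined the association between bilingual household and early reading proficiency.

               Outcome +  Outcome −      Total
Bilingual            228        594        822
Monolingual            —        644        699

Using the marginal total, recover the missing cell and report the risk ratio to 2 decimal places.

The missing cell is in the unexposed row: 699 − 644 = 55.
So a = 228, b = 594, c = 55, d = 644.
RR = [a/(a+b)] / [c/(c+d)] = (228/822) / (55/699) = 0.27737/0.07868 = 3.52515

3.53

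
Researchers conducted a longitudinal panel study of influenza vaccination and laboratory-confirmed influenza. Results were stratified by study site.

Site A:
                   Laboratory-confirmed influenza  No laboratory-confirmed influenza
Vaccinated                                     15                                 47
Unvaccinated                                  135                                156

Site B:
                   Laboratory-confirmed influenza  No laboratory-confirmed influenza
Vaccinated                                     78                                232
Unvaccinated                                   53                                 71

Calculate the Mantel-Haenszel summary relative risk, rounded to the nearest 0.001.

RR_MH = Σ(aᵢ·n₀ᵢ/nᵢ) / Σ(cᵢ·n₁ᵢ/nᵢ), with n₁ᵢ = aᵢ+bᵢ (exposed), n₀ᵢ = cᵢ+dᵢ (unexposed), nᵢ = n₁ᵢ+n₀ᵢ.
Stratum 1 (Site A): n₁ = 62, n₀ = 291, n = 353; a·n₀/n = 15·291/353 = 12.3654; c·n₁/n = 135·62/353 = 23.7110
Stratum 2 (Site B): n₁ = 310, n₀ = 124, n = 434; a·n₀/n = 78·124/434 = 22.2857; c·n₁/n = 53·310/434 = 37.8571
RR_MH = (12.3654 + 22.2857) / (23.7110 + 37.8571) = 34.6512 / 61.5682 = 0.56281

0.563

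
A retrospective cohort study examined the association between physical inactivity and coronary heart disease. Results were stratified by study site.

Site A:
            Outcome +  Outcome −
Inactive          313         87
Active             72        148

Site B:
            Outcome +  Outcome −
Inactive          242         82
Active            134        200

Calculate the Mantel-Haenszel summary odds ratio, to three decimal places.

5.532

OR_MH = Σ(aᵢdᵢ/nᵢ) / Σ(bᵢcᵢ/nᵢ), where nᵢ is the stratum total.
Stratum 1 (Site A): n = 620; a·d/n = 313·148/620 = 74.7161; b·c/n = 87·72/620 = 10.1032
Stratum 2 (Site B): n = 658; a·d/n = 242·200/658 = 73.5562; b·c/n = 82·134/658 = 16.6991
OR_MH = (74.7161 + 73.5562) / (10.1032 + 16.6991) = 148.2724 / 26.8023 = 5.53207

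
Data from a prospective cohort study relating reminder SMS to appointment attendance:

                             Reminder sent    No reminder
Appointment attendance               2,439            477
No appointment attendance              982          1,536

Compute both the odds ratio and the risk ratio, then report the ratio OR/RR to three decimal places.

Reading the table with exposure as columns: a = 2439 (Reminder sent, case), b = 982 (Reminder sent, non-case), c = 477 (No reminder, case), d = 1536.
OR = (2439·1536)/(982·477) = 3746304/468414 = 7.99785
Risk in exposed = 2439/3421 = 0.71295; risk in unexposed = 477/2013 = 0.23696; RR = 3.00874
OR/RR = 7.99785 / 3.00874 = 2.65821
The outcome is not rare, so the OR lies further from 1 than the RR.

2.658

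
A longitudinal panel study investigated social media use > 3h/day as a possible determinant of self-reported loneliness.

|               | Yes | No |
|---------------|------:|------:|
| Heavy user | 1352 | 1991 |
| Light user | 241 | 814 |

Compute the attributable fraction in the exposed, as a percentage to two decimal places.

Cells: a = 1352, b = 1991, c = 241, d = 814.
Risk in exposed = 1352/3343 = 0.40443; risk in unexposed = 241/1055 = 0.22844.
RR = 0.40443/0.22844 = 1.77042
AR% = (RR − 1)/RR × 100 = (1.77042 − 1)/1.77042 × 100 = 43.5162%

43.52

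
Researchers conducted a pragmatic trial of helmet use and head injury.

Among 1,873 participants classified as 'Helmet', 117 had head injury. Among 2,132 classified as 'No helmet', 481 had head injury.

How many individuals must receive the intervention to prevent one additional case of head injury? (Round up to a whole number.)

Risk in treated group = 117/1873 = 0.06247; risk in control = 481/2132 = 0.22561.
Absolute risk reduction = 0.22561 − 0.06247 = 0.16314
NNT = 1 / ARR = 1 / 0.16314 = 6.130 → round up → 7

7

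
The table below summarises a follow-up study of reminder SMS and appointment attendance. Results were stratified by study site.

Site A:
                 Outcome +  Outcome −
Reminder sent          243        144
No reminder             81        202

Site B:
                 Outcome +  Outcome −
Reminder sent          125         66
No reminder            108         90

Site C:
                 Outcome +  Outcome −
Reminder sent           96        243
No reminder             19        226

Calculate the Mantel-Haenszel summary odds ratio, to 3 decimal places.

3.193

OR_MH = Σ(aᵢdᵢ/nᵢ) / Σ(bᵢcᵢ/nᵢ), where nᵢ is the stratum total.
Stratum 1 (Site A): n = 670; a·d/n = 243·202/670 = 73.2627; b·c/n = 144·81/670 = 17.4090
Stratum 2 (Site B): n = 389; a·d/n = 125·90/389 = 28.9203; b·c/n = 66·108/389 = 18.3239
Stratum 3 (Site C): n = 584; a·d/n = 96·226/584 = 37.1507; b·c/n = 243·19/584 = 7.9058
OR_MH = (73.2627 + 28.9203 + 37.1507) / (17.4090 + 18.3239 + 7.9058) = 139.3337 / 43.6387 = 3.19289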